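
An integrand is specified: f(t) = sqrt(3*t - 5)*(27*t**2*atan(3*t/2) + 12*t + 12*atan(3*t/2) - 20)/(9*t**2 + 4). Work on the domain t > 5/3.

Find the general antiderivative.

Recognize the product-rule pattern: f = u'v + uv' with u = 2*(3*t - 5)**(3/2)/3, v = atan(3*t/2), so integration by parts undoes it.
Check: d/dt[2*t*sqrt(3*t - 5)*atan(3*t/2) - 10*sqrt(3*t - 5)*atan(3*t/2)/3] = (81*t**3*atan(3*t/2) - 135*t**2*atan(3*t/2) + 36*t**2 + 36*t*atan(3*t/2) - 120*t - 60*atan(3*t/2) + 100)/(9*t**2*sqrt(3*t - 5) + 4*sqrt(3*t - 5)), which equals f(t).

F(t) = 2*t*sqrt(3*t - 5)*atan(3*t/2) - 10*sqrt(3*t - 5)*atan(3*t/2)/3 + C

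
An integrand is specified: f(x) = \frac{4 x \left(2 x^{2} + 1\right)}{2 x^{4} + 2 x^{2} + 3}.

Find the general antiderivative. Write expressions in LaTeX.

f matches the chain-rule pattern g'(h)*h' with inner function h(x) = 2 x^{4} + 2 x^{2} + 3; substituting u = h(x) collapses the integral.
Check: d/dx[\log{\left(2 x^{4} + 2 x^{2} + 3 \right)}] = \frac{8 x^{3} + 4 x}{2 x^{4} + 2 x^{2} + 3}, which equals f(x).

F(x) = \log{\left(2 x^{4} + 2 x^{2} + 3 \right)} + C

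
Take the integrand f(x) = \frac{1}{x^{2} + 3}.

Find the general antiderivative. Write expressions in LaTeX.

Any candidate F(x) must reproduce f(x) exactly when differentiated.
Check: d/dx[\frac{\sqrt{3} \operatorname{atan}{\left(\frac{\sqrt{3} x}{3} \right)}}{3}] = \frac{1}{x^{2} + 3} = f(x).

F(x) = \frac{\sqrt{3} \operatorname{atan}{\left(\frac{\sqrt{3} x}{3} \right)}}{3} + C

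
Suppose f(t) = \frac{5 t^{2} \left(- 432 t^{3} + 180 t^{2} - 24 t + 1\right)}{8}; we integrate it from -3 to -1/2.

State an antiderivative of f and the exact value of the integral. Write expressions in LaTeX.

Antiderivative: F(t) = - \frac{5 t^{3} \left(6 t - 1\right)^{3}}{24}; value = \frac{925925}{24}

f matches the chain-rule pattern g'(h)*h' with inner function h(t) = - 3 t^{2} + \frac{t}{2}; substituting u = h(t) collapses the integral.
F(t) = - \frac{5 t^{3} \left(6 t - 1\right)^{3}}{24} is an antiderivative of f.
Check: d/dt[- \frac{5 t^{3} \left(6 t - 1\right)^{3}}{24}] = - 270 t^{5} + \frac{225 t^{4}}{2} - 15 t^{3} + \frac{5 t^{2}}{8}, which equals f(t).
F(-1/2) = - \frac{5}{3}; F(-3) = - \frac{308655}{8}.
Integral = F(-1/2) - F(-3) = \frac{925925}{24}.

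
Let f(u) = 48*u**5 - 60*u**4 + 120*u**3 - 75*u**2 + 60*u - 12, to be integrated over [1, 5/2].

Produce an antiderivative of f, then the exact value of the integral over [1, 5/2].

f matches the chain-rule pattern g'(h)*h' with inner function h(u) = -2*u**2 + u - 2; substituting w = h(u) collapses the integral.
F(u) = (2*u**2 - u + 2)**3 is an antiderivative of f.
Check: d/du[(2*u**2 - u + 2)**3] = 48*u**5 - 60*u**4 + 120*u**3 - 75*u**2 + 60*u - 12 = f(u).
F(5/2) = 1728; F(1) = 27.
Integral = F(5/2) - F(1) = 1701.

Antiderivative: F(u) = (2*u**2 - u + 2)**3; value = 1701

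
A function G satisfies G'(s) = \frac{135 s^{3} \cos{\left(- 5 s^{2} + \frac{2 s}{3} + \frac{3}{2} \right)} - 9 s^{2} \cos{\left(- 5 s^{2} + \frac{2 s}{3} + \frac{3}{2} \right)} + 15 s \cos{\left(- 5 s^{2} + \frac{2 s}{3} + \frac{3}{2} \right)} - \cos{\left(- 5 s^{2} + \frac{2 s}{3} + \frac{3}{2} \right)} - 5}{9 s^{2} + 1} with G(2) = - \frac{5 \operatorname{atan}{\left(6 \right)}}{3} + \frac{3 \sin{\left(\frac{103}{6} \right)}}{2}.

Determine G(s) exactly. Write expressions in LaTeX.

G(s) = - \frac{3 \sin{\left(- 5 s^{2} + \frac{2 s}{3} + \frac{3}{2} \right)}}{2} - \frac{5 \operatorname{atan}{\left(3 s \right)}}{3}

Differentiate the proposed G(s) back; it has to land on the given G'(s).
A general antiderivative is - \frac{3 \sin{\left(- 5 s^{2} + \frac{2 s}{3} + \frac{3}{2} \right)}}{2} - \frac{5 \operatorname{atan}{\left(3 s \right)}}{3} + C.
The condition gives C = - \frac{5 \operatorname{atan}{\left(6 \right)}}{3} + \frac{3 \sin{\left(\frac{103}{6} \right)}}{2} - (- \frac{5 \operatorname{atan}{\left(6 \right)}}{3} + \frac{3 \sin{\left(\frac{103}{6} \right)}}{2}) = 0.
So G(s) = - \frac{3 \sin{\left(- 5 s^{2} + \frac{2 s}{3} + \frac{3}{2} \right)}}{2} - \frac{5 \operatorname{atan}{\left(3 s \right)}}{3}.
Check: d/ds[- \frac{3 \sin{\left(- 5 s^{2} + \frac{2 s}{3} + \frac{3}{2} \right)}}{2} - \frac{5 \operatorname{atan}{\left(3 s \right)}}{3}] = \frac{135 s^{3} \cos{\left(- 5 s^{2} + \frac{2 s}{3} + \frac{3}{2} \right)} - 9 s^{2} \cos{\left(- 5 s^{2} + \frac{2 s}{3} + \frac{3}{2} \right)} + 15 s \cos{\left(- 5 s^{2} + \frac{2 s}{3} + \frac{3}{2} \right)} - \cos{\left(- 5 s^{2} + \frac{2 s}{3} + \frac{3}{2} \right)} - 5}{9 s^{2} + 1} = G'(s).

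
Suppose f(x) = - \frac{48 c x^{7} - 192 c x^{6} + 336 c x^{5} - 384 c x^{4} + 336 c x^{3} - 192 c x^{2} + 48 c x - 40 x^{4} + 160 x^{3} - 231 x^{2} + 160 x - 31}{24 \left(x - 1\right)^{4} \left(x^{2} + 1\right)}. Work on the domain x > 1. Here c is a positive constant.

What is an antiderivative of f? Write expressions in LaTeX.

An antiderivative is F(x) = \frac{- 24 c x^{2} \left(x - 1\right)^{3} + 40 \left(x - 1\right)^{3} \operatorname{atan}{\left(x \right)} + 3}{24 \left(x - 1\right)^{3}}.

Check any antiderivative F(x) by computing F'(x) and comparing it with f(x).
Check: d/dx[\frac{- 24 c x^{2} \left(x - 1\right)^{3} + 40 \left(x - 1\right)^{3} \operatorname{atan}{\left(x \right)} + 3}{24 \left(x - 1\right)^{3}}] = \frac{- 48 c x^{7} + 192 c x^{6} - 336 c x^{5} + 384 c x^{4} - 336 c x^{3} + 192 c x^{2} - 48 c x + 40 x^{4} - 160 x^{3} + 231 x^{2} - 160 x + 31}{24 x^{6} - 96 x^{5} + 168 x^{4} - 192 x^{3} + 168 x^{2} - 96 x + 24}, which equals f(x).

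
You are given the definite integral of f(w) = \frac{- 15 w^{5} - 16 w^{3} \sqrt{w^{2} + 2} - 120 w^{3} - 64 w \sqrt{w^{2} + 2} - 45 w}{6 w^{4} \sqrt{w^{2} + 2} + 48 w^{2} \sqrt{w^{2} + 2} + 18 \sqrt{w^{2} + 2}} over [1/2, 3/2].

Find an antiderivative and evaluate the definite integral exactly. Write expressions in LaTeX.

An antiderivative F(w) passes only if d/dw[F] lands on f(w) exactly.
F(w) = - \frac{5 \sqrt{w^{2} + 2}}{2} - \frac{2 \log{\left(\frac{w^{4}}{2} + 4 w^{2} + \frac{3}{2} \right)}}{3} is an antiderivative of f.
Check: d/dw[- \frac{5 \sqrt{w^{2} + 2}}{2} - \frac{2 \log{\left(\frac{w^{4}}{2} + 4 w^{2} + \frac{3}{2} \right)}}{3}] = \frac{- 15 w^{5} - 16 w^{3} \sqrt{w^{2} + 2} - 120 w^{3} - 64 w \sqrt{w^{2} + 2} - 45 w}{6 w^{4} \sqrt{w^{2} + 2} + 48 w^{2} \sqrt{w^{2} + 2} + 18 \sqrt{w^{2} + 2}} = f(w).
F(3/2) = - \frac{5 \sqrt{17}}{4} - \frac{2 \log{\left(\frac{417}{32} \right)}}{3}; F(1/2) = - \frac{15}{4} - \frac{2 \log{\left(\frac{81}{32} \right)}}{3}.
Integral = F(3/2) - F(1/2) = - \frac{5 \sqrt{17}}{4} - \frac{2 \log{\left(\frac{417}{32} \right)}}{3} + \frac{2 \log{\left(\frac{81}{32} \right)}}{3} + \frac{15}{4}.

Antiderivative: F(w) = - \frac{5 \sqrt{w^{2} + 2}}{2} - \frac{2 \log{\left(\frac{w^{4}}{2} + 4 w^{2} + \frac{3}{2} \right)}}{3}; value = - \frac{5 \sqrt{17}}{4} - \frac{2 \log{\left(\frac{417}{32} \right)}}{3} + \frac{2 \log{\left(\frac{81}{32} \right)}}{3} + \frac{15}{4}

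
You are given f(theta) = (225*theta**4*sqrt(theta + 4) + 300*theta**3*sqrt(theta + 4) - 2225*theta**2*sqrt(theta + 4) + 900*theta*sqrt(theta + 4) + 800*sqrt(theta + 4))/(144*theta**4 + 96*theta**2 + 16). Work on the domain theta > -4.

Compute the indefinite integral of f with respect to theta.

F(theta) = (25*theta**3*sqrt(theta + 4) + 200*theta**2*sqrt(theta + 4) + 400*theta*sqrt(theta + 4))/(24*theta**2 + 8) + C

Since d/dtheta undoes antidifferentiation here, F'(theta) = f(theta) is required of F(theta).
Check: d/dtheta[(25*theta**3*sqrt(theta + 4) + 200*theta**2*sqrt(theta + 4) + 400*theta*sqrt(theta + 4))/(24*theta**2 + 8)] = (225*theta**5 + 1200*theta**4 - 1025*theta**3 - 8000*theta**2 + 4400*theta + 3200)/(144*theta**4*sqrt(theta + 4) + 96*theta**2*sqrt(theta + 4) + 16*sqrt(theta + 4)), which equals f(theta).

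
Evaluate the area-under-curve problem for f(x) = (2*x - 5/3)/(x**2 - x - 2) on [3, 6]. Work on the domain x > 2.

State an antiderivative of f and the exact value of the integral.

The denominator factors as 3*(x - 2)*(x + 1); partial fractions split f into directly integrable pieces: 11/(9*(x + 1)) + 7/(9*(x - 2)).
F(x) = 7*log(x - 2)/9 + 11*log(x + 1)/9 is an antiderivative of f.
Check: d/dx[7*log(x - 2)/9 + 11*log(x + 1)/9] = (6*x - 5)/(3*x**2 - 3*x - 6), which equals f(x).
F(6) = 7*log(4)/9 + 11*log(7)/9; F(3) = 11*log(4)/9.
Integral = F(6) - F(3) = -4*log(4)/9 + 11*log(7)/9.

Antiderivative: F(x) = 7*log(x - 2)/9 + 11*log(x + 1)/9; value = -4*log(4)/9 + 11*log(7)/9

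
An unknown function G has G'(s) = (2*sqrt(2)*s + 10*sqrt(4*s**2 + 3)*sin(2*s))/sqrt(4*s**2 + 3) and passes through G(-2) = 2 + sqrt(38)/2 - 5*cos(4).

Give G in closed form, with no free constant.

Recover the given G'(s) by differentiating a candidate G(s); any mismatch rules it out.
A general antiderivative is sqrt(2*s**2 + 3/2) - 5*cos(2*s) + C.
The condition gives C = 2 + sqrt(38)/2 - 5*cos(4) - (sqrt(38)/2 - 5*cos(4)) = 2.
So G(s) = (sqrt(2)*sqrt(4*s**2 + 3) - 10*cos(2*s) + 4)/2.
Check: d/ds[(sqrt(2)*sqrt(4*s**2 + 3) - 10*cos(2*s) + 4)/2] = (2*sqrt(2)*s + 10*sqrt(4*s**2 + 3)*sin(2*s))/sqrt(4*s**2 + 3) = G'(s).

G(s) = (sqrt(2)*sqrt(4*s**2 + 3) - 10*cos(2*s) + 4)/2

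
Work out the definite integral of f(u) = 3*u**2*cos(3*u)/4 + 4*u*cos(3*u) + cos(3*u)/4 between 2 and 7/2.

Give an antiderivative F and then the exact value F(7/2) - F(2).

The integrand splits into summands that can be handled one at a time.
F(u) = u**2*sin(3*u)/4 + 4*u*sin(3*u)/3 + u*cos(3*u)/6 + sin(3*u)/36 + 4*cos(3*u)/9 is an antiderivative of f.
Check: d/du[u**2*sin(3*u)/4 + 4*u*sin(3*u)/3 + u*cos(3*u)/6 + sin(3*u)/36 + 4*cos(3*u)/9] = 3*u**2*cos(3*u)/4 + 4*u*cos(3*u) + cos(3*u)/4 = f(u).
F(7/2) = 1117*sin(21/2)/144 + 37*cos(21/2)/36; F(2) = 133*sin(6)/36 + 7*cos(6)/9.
Integral = F(7/2) - F(2) = 1117*sin(21/2)/144 - 7*cos(6)/9 + 37*cos(21/2)/36 - 133*sin(6)/36.

Antiderivative: F(u) = u**2*sin(3*u)/4 + 4*u*sin(3*u)/3 + u*cos(3*u)/6 + sin(3*u)/36 + 4*cos(3*u)/9; value = 1117*sin(21/2)/144 - 7*cos(6)/9 + 37*cos(21/2)/36 - 133*sin(6)/36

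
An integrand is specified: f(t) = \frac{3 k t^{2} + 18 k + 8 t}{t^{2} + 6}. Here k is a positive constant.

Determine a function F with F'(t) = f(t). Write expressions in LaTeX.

Since d/dt undoes antidifferentiation here, F'(t) = f(t) is required of F(t).
Check: d/dt[3 k t + 4 \log{\left(\frac{t^{2}}{2} + 3 \right)}] = \frac{3 k t^{2} + 18 k + 8 t}{t^{2} + 6} = f(t).

An antiderivative is F(t) = 3 k t + 4 \log{\left(\frac{t^{2}}{2} + 3 \right)}.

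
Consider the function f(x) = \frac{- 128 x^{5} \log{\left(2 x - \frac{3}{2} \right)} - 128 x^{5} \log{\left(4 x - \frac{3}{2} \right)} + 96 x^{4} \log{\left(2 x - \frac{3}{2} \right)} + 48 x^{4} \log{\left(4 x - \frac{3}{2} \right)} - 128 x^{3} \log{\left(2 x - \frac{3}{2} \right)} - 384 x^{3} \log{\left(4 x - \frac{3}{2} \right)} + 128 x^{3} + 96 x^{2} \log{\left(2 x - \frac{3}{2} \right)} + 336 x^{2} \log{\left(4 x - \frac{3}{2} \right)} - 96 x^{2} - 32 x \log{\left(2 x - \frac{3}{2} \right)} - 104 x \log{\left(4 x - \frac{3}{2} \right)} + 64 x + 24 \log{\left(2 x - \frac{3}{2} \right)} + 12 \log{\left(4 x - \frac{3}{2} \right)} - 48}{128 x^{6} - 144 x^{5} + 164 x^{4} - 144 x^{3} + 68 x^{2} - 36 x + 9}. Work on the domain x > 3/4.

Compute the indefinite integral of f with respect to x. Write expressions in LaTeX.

Recognize the product-rule pattern: f = u'v + uv' with u = - \log{\left(2 x - \frac{3}{2} \right)} + \frac{2}{2 x^{2} + 1}, v = \log{\left(4 x - \frac{3}{2} \right)}, so integration by parts undoes it.
Check: d/dx[\frac{- 2 x^{2} \log{\left(2 x - \frac{3}{2} \right)} \log{\left(4 x - \frac{3}{2} \right)} - \log{\left(2 x - \frac{3}{2} \right)} \log{\left(4 x - \frac{3}{2} \right)} + 2 \log{\left(4 x - \frac{3}{2} \right)}}{2 x^{2} + 1}] = \frac{- 128 x^{5} \log{\left(2 x - \frac{3}{2} \right)} - 128 x^{5} \log{\left(4 x - \frac{3}{2} \right)} + 96 x^{4} \log{\left(2 x - \frac{3}{2} \right)} + 48 x^{4} \log{\left(4 x - \frac{3}{2} \right)} - 128 x^{3} \log{\left(2 x - \frac{3}{2} \right)} - 384 x^{3} \log{\left(4 x - \frac{3}{2} \right)} + 128 x^{3} + 96 x^{2} \log{\left(2 x - \frac{3}{2} \right)} + 336 x^{2} \log{\left(4 x - \frac{3}{2} \right)} - 96 x^{2} - 32 x \log{\left(2 x - \frac{3}{2} \right)} - 104 x \log{\left(4 x - \frac{3}{2} \right)} + 64 x + 24 \log{\left(2 x - \frac{3}{2} \right)} + 12 \log{\left(4 x - \frac{3}{2} \right)} - 48}{128 x^{6} - 144 x^{5} + 164 x^{4} - 144 x^{3} + 68 x^{2} - 36 x + 9} = f(x).

F(x) = \frac{- 2 x^{2} \log{\left(2 x - \frac{3}{2} \right)} \log{\left(4 x - \frac{3}{2} \right)} - \log{\left(2 x - \frac{3}{2} \right)} \log{\left(4 x - \frac{3}{2} \right)} + 2 \log{\left(4 x - \frac{3}{2} \right)}}{2 x^{2} + 1} + C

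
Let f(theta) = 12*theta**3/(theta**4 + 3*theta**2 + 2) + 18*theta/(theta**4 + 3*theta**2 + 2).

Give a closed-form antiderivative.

f matches the chain-rule pattern g'(h)*h' with inner function h(theta) = theta**4/2 + 3*theta**2/2 + 1; substituting u = h(theta) collapses the integral.
Check: d/dtheta[3*log(theta**4/2 + 3*theta**2/2 + 1)] = (12*theta**3 + 18*theta)/(theta**4 + 3*theta**2 + 2), which equals f(theta).

An antiderivative is F(theta) = 3*log(theta**4/2 + 3*theta**2/2 + 1).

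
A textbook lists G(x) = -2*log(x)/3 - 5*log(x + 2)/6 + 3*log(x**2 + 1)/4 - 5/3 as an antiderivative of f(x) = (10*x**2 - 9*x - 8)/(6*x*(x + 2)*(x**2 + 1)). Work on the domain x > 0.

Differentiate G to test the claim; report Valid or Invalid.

d/dx[G] = (10*x**2 - 9*x - 8)/(6*x**4 + 12*x**3 + 6*x**2 + 12*x)
This equals f(x) exactly, so the claim holds.

Valid - differentiating G returns exactly f.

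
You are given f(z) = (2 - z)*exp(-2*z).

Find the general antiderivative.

Recognize the product-rule pattern: f = u'v + uv' with u = z/2 - 3/4, v = exp(-2*z), so integration by parts undoes it.
Check: d/dz[(2*z - 3)*exp(-2*z)/4] = (2 - z)*exp(-2*z) = f(z).

F(z) = (2*z - 3)*exp(-2*z)/4 + C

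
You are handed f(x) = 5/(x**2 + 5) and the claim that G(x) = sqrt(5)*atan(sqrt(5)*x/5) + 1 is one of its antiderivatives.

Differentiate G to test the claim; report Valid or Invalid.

Valid: G'(x) = f(x).

d/dx[G] = 5/(x**2 + 5)
This equals f(x) exactly, so the claim holds.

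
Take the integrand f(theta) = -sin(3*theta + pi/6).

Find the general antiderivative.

F(theta) = cos(3*theta + pi/6)/3 + C

Differentiate the proposed F(theta) back; it has to land on f(theta) exactly.
Check: d/dtheta[cos(3*theta + pi/6)/3] = -sin(3*theta + pi/6) = f(theta).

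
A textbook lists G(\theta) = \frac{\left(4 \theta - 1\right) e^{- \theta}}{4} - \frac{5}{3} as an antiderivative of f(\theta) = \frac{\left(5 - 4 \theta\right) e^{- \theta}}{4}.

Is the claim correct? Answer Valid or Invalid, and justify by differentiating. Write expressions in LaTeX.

Valid - differentiating G returns exactly f.

d/d\theta[G] = \frac{\left(5 - 4 \theta\right) e^{- \theta}}{4}
This equals f(\theta) exactly, so the claim holds.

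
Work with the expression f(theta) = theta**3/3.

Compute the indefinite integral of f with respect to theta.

Check any antiderivative F(theta) by computing F'(theta) and comparing it with f(theta).
Check: d/dtheta[theta**4/12] = theta**3/3 = f(theta).

F(theta) = theta**4/12 + C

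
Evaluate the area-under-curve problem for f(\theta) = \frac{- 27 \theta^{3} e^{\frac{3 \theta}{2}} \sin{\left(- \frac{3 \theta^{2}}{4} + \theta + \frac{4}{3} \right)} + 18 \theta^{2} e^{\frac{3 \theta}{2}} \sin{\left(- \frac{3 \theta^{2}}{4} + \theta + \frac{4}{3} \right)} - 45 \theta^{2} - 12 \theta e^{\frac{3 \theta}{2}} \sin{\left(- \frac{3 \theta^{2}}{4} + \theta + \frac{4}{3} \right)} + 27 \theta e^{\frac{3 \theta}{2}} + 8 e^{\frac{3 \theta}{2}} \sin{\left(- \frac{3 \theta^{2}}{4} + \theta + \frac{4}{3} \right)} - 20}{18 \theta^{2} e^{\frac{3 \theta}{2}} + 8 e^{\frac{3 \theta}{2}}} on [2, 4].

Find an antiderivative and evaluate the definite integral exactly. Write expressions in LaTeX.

Any candidate F(\theta) must reproduce f(\theta) exactly when differentiated.
F(\theta) = \frac{\left(9 e^{\frac{3 \theta}{2}} \log{\left(3 \theta^{2} + \frac{4}{3} \right)} - 12 e^{\frac{3 \theta}{2}} \cos{\left(- \frac{3 \theta^{2}}{4} + \theta + \frac{4}{3} \right)} + 20\right) e^{- \frac{3 \theta}{2}}}{12} is an antiderivative of f.
Check: d/d\theta[\frac{\left(9 e^{\frac{3 \theta}{2}} \log{\left(3 \theta^{2} + \frac{4}{3} \right)} - 12 e^{\frac{3 \theta}{2}} \cos{\left(- \frac{3 \theta^{2}}{4} + \theta + \frac{4}{3} \right)} + 20\right) e^{- \frac{3 \theta}{2}}}{12}] = \frac{- 27 \theta^{3} e^{\frac{3 \theta}{2}} \sin{\left(- \frac{3 \theta^{2}}{4} + \theta + \frac{4}{3} \right)} + 18 \theta^{2} e^{\frac{3 \theta}{2}} \sin{\left(- \frac{3 \theta^{2}}{4} + \theta + \frac{4}{3} \right)} - 45 \theta^{2} - 12 \theta e^{\frac{3 \theta}{2}} \sin{\left(- \frac{3 \theta^{2}}{4} + \theta + \frac{4}{3} \right)} + 27 \theta e^{\frac{3 \theta}{2}} + 8 e^{\frac{3 \theta}{2}} \sin{\left(- \frac{3 \theta^{2}}{4} + \theta + \frac{4}{3} \right)} - 20}{18 \theta^{2} e^{\frac{3 \theta}{2}} + 8 e^{\frac{3 \theta}{2}}} = f(\theta).
F(4) = - \cos{\left(\frac{20}{3} \right)} + \frac{5}{3 e^{6}} + \frac{3 \log{\left(\frac{148}{3} \right)}}{4}; F(2) = - \cos{\left(\frac{1}{3} \right)} + \frac{5}{3 e^{3}} + \frac{3 \log{\left(\frac{40}{3} \right)}}{4}.
Integral = F(4) - F(2) = - \frac{3 \log{\left(\frac{40}{3} \right)}}{4} - \cos{\left(\frac{20}{3} \right)} - \frac{5}{3 e^{3}} + \frac{5}{3 e^{6}} + \cos{\left(\frac{1}{3} \right)} + \frac{3 \log{\left(\frac{148}{3} \right)}}{4}.

Antiderivative: F(\theta) = \frac{\left(9 e^{\frac{3 \theta}{2}} \log{\left(3 \theta^{2} + \frac{4}{3} \right)} - 12 e^{\frac{3 \theta}{2}} \cos{\left(- \frac{3 \theta^{2}}{4} + \theta + \frac{4}{3} \right)} + 20\right) e^{- \frac{3 \theta}{2}}}{12}; value = - \frac{3 \log{\left(\frac{40}{3} \right)}}{4} - \cos{\left(\frac{20}{3} \right)} - \frac{5}{3 e^{3}} + \frac{5}{3 e^{6}} + \cos{\left(\frac{1}{3} \right)} + \frac{3 \log{\left(\frac{148}{3} \right)}}{4}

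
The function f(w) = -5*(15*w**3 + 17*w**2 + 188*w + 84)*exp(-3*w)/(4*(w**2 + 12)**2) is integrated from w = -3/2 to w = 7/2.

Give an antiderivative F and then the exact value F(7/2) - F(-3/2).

Whatever form F(w) takes, F'(w) = f(w) is non-negotiable.
F(w) = -5*(-5*w - 4)*exp(-3*w)/(4*(w**2 + 12)) is an antiderivative of f.
Check: d/dw[-5*(-5*w - 4)*exp(-3*w)/(4*(w**2 + 12))] = (-75*w**3 - 85*w**2 - 940*w - 420)/(4*w**4*exp(3*w) + 96*w**2*exp(3*w) + 576*exp(3*w)), which equals f(w).
F(7/2) = 215*exp(-21/2)/194; F(-3/2) = -35*exp(9/2)/114.
Integral = F(7/2) - F(-3/2) = 215*exp(-21/2)/194 + 35*exp(9/2)/114.

Antiderivative: F(w) = -5*(-5*w - 4)*exp(-3*w)/(4*(w**2 + 12)); value = 215*exp(-21/2)/194 + 35*exp(9/2)/114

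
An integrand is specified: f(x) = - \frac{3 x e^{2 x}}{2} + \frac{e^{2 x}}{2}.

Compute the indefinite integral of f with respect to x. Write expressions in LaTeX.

Recognize the product-rule pattern: f = u'v + uv' with u = \frac{5}{8} - \frac{3 x}{4}, v = e^{2 x}, so integration by parts undoes it.
Check: d/dx[- \frac{\left(6 x - 5\right) e^{2 x}}{8}] = - \frac{3 x e^{2 x}}{2} + \frac{e^{2 x}}{2} = f(x).

F(x) = - \frac{\left(6 x - 5\right) e^{2 x}}{8} + C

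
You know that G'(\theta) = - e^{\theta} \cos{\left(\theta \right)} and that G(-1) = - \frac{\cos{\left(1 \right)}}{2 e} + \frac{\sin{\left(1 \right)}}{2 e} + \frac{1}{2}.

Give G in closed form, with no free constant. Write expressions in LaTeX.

G(\theta) = - \frac{e^{\theta} \sin{\left(\theta \right)}}{2} - \frac{e^{\theta} \cos{\left(\theta \right)}}{2} + \frac{1}{2}

Since d/d\theta undoes antidifferentiation here, G(\theta) must give back the stated G'(\theta).
A general antiderivative is - \frac{e^{\theta} \sin{\left(\theta \right)}}{2} - \frac{e^{\theta} \cos{\left(\theta \right)}}{2} + C.
The condition gives C = - \frac{\cos{\left(1 \right)}}{2 e} + \frac{\sin{\left(1 \right)}}{2 e} + \frac{1}{2} - (- \frac{\cos{\left(1 \right)}}{2 e} + \frac{\sin{\left(1 \right)}}{2 e}) = \frac{1}{2}.
So G(\theta) = - \frac{e^{\theta} \sin{\left(\theta \right)}}{2} - \frac{e^{\theta} \cos{\left(\theta \right)}}{2} + \frac{1}{2}.
Check: d/d\theta[- \frac{e^{\theta} \sin{\left(\theta \right)}}{2} - \frac{e^{\theta} \cos{\left(\theta \right)}}{2} + \frac{1}{2}] = - e^{\theta} \cos{\left(\theta \right)} = G'(\theta).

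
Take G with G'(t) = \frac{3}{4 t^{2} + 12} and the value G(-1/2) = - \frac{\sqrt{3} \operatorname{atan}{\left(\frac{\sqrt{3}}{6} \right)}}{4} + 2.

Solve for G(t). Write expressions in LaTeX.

G(t) = \frac{\sqrt{3} \operatorname{atan}{\left(\frac{\sqrt{3} t}{3} \right)}}{4} + 2

For G(t) to be correct, d/dt[G] must agree with the stated G'(t) identically.
A general antiderivative is \frac{\sqrt{3} \operatorname{atan}{\left(\frac{\sqrt{3} t}{3} \right)}}{4} + C.
The condition gives C = - \frac{\sqrt{3} \operatorname{atan}{\left(\frac{\sqrt{3}}{6} \right)}}{4} + 2 - (- \frac{\sqrt{3} \operatorname{atan}{\left(\frac{\sqrt{3}}{6} \right)}}{4}) = 2.
So G(t) = \frac{\sqrt{3} \operatorname{atan}{\left(\frac{\sqrt{3} t}{3} \right)}}{4} + 2.
Check: d/dt[\frac{\sqrt{3} \operatorname{atan}{\left(\frac{\sqrt{3} t}{3} \right)}}{4} + 2] = \frac{3}{4 t^{2} + 12} = G'(t).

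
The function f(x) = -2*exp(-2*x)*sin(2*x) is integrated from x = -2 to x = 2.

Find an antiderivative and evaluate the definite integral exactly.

Antiderivative: F(x) = (sin(2*x) + cos(2*x))*exp(-2*x)/2; value = exp(4)*sin(4)/2 + exp(-4)*sin(4)/2 + exp(-4)*cos(4)/2 - exp(4)*cos(4)/2

A first test for any F(x): its x-derivative must equal f(x) identically.
F(x) = (sin(2*x) + cos(2*x))*exp(-2*x)/2 is an antiderivative of f.
Check: d/dx[(sin(2*x) + cos(2*x))*exp(-2*x)/2] = -2*exp(-2*x)*sin(2*x) = f(x).
F(2) = exp(-4)*sin(4)/2 + exp(-4)*cos(4)/2; F(-2) = exp(4)*cos(4)/2 - exp(4)*sin(4)/2.
Integral = F(2) - F(-2) = exp(4)*sin(4)/2 + exp(-4)*sin(4)/2 + exp(-4)*cos(4)/2 - exp(4)*cos(4)/2.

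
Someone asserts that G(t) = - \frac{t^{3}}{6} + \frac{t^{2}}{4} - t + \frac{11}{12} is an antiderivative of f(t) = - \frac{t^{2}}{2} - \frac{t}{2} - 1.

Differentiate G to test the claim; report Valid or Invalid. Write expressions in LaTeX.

Invalid: d/dt[G] - f = t, which is not 0.

d/dt[G] = - \frac{t^{2}}{2} + \frac{t}{2} - 1
d/dt[G] - f(t) = t != 0.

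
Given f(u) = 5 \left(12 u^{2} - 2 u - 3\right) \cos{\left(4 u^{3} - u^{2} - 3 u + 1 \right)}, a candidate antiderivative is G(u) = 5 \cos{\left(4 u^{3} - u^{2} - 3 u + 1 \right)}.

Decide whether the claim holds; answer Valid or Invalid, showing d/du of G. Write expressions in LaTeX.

d/du[G] = - 60 u^{2} \sin{\left(4 u^{3} - u^{2} - 3 u + 1 \right)} + 10 u \sin{\left(4 u^{3} - u^{2} - 3 u + 1 \right)} + 15 \sin{\left(4 u^{3} - u^{2} - 3 u + 1 \right)}
d/du[G] - f(u) = - 60 u^{2} \sin{\left(4 u^{3} - u^{2} - 3 u + 1 \right)} - 60 u^{2} \cos{\left(4 u^{3} - u^{2} - 3 u + 1 \right)} + 10 u \sin{\left(4 u^{3} - u^{2} - 3 u + 1 \right)} + 10 u \cos{\left(4 u^{3} - u^{2} - 3 u + 1 \right)} + 15 \sin{\left(4 u^{3} - u^{2} - 3 u + 1 \right)} + 15 \cos{\left(4 u^{3} - u^{2} - 3 u + 1 \right)} != 0.

Invalid: d/du[G] - f = - 60 u^{2} \sin{\left(4 u^{3} - u^{2} - 3 u + 1 \right)} - 60 u^{2} \cos{\left(4 u^{3} - u^{2} - 3 u + 1 \right)} + 10 u \sin{\left(4 u^{3} - u^{2} - 3 u + 1 \right)} + 10 u \cos{\left(4 u^{3} - u^{2} - 3 u + 1 \right)} + 15 \sin{\left(4 u^{3} - u^{2} - 3 u + 1 \right)} + 15 \cos{\left(4 u^{3} - u^{2} - 3 u + 1 \right)}, which is not 0.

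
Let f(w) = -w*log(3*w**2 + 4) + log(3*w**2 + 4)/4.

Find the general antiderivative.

The integrand splits into summands that can be handled one at a time.
Check: d/dw[(6*w**2 + 3*w*(1 - 2*w)*log(3*w**2 + 4) - 6*w - 8*log(w**2 + 4/3) + 4*sqrt(3)*atan(sqrt(3)*w/2))/12] = -w*log(3*w**2 + 4) + log(3*w**2 + 4)/4 = f(w).

F(w) = (6*w**2 + 3*w*(1 - 2*w)*log(3*w**2 + 4) - 6*w - 8*log(w**2 + 4/3) + 4*sqrt(3)*atan(sqrt(3)*w/2))/12 + C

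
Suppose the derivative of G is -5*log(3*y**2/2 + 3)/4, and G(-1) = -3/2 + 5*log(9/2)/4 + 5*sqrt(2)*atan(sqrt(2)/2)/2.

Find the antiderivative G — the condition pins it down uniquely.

G(y) = -5*y*log(3*y**2/2 + 3)/4 + 5*y/2 - 5*sqrt(2)*atan(sqrt(2)*y/2)/2 + 1

A first test for any G(y): its y-derivative must equal the given G'(y).
A general antiderivative is -5*y*log(3*y**2/2 + 3)/4 + 5*y/2 - 5*sqrt(2)*atan(sqrt(2)*y/2)/2 + C.
The condition gives C = -3/2 + 5*log(9/2)/4 + 5*sqrt(2)*atan(sqrt(2)/2)/2 - (-5/2 + 5*log(9/2)/4 + 5*sqrt(2)*atan(sqrt(2)/2)/2) = 1.
So G(y) = -5*y*log(3*y**2/2 + 3)/4 + 5*y/2 - 5*sqrt(2)*atan(sqrt(2)*y/2)/2 + 1.
Check: d/dy[-5*y*log(3*y**2/2 + 3)/4 + 5*y/2 - 5*sqrt(2)*atan(sqrt(2)*y/2)/2 + 1] = -5*log(y**2/2 + 1)/4 - 5*log(3)/4, which equals G'(y).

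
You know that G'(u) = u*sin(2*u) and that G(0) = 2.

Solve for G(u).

G(u) = -(2*u*cos(2*u) - sin(2*u) - 8)/4

Recover the given G'(u) by differentiating a candidate G(u); any mismatch rules it out.
A general antiderivative is -u*cos(2*u)/2 + sin(2*u)/4 + C.
The condition gives C = 2 - (0) = 2.
So G(u) = -(2*u*cos(2*u) - sin(2*u) - 8)/4.
Check: d/du[-(2*u*cos(2*u) - sin(2*u) - 8)/4] = u*sin(2*u) = G'(u).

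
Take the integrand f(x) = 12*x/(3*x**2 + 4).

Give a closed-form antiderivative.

f matches the chain-rule pattern g'(h)*h' with inner function h(x) = 3*x**2 + 4; substituting u = h(x) collapses the integral.
Check: d/dx[2*log(3*x**2 + 4)] = 12*x/(3*x**2 + 4) = f(x).

An antiderivative is F(x) = 2*log(3*x**2 + 4).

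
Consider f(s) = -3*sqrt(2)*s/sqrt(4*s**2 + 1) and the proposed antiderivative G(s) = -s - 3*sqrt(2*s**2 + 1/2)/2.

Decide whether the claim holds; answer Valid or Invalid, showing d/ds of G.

Invalid: d/ds[G] - f = -1, which is not 0.

d/ds[G] = (-3*sqrt(2)*s - sqrt(4*s**2 + 1))/sqrt(4*s**2 + 1)
d/ds[G] - f(s) = -1 != 0.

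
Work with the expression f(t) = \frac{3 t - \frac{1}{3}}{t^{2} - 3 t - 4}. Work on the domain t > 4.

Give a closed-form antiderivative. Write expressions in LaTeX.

Factor the denominator (3 \left(t - 4\right) \left(t + 1\right)) and decompose: f = \frac{2}{3 \left(t + 1\right)} + \frac{7}{3 \left(t - 4\right)}; each piece integrates to a log, atan, or power term.
Check: d/dt[\frac{7 \log{\left(t - 4 \right)}}{3} + \frac{2 \log{\left(t + 1 \right)}}{3}] = \frac{9 t - 1}{3 t^{2} - 9 t - 12}, which equals f(t).

An antiderivative is F(t) = \frac{7 \log{\left(t - 4 \right)}}{3} + \frac{2 \log{\left(t + 1 \right)}}{3}.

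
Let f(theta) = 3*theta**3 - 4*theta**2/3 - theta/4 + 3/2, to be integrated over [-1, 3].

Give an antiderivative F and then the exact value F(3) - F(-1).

Antiderivative: F(theta) = 3*theta**4/4 - 4*theta**3/9 - theta**2/8 + 3*theta/2; value = 473/9

Integrate term by term and add the pieces.
F(theta) = 3*theta**4/4 - 4*theta**3/9 - theta**2/8 + 3*theta/2 is an antiderivative of f.
Check: d/dtheta[3*theta**4/4 - 4*theta**3/9 - theta**2/8 + 3*theta/2] = 3*theta**3 - 4*theta**2/3 - theta/4 + 3/2 = f(theta).
F(3) = 417/8; F(-1) = -31/72.
Integral = F(3) - F(-1) = 473/9.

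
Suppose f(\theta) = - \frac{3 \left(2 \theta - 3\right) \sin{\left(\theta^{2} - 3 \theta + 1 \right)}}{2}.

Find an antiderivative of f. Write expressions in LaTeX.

The substitution u = \theta^{2} - 3 \theta + 1 works: f is exactly (dF/du)*(du/d\theta) for that inner function.
Check: d/d\theta[\frac{3 \cos{\left(\theta^{2} - 3 \theta + 1 \right)}}{2}] = - 3 \theta \sin{\left(\theta^{2} - 3 \theta + 1 \right)} + \frac{9 \sin{\left(\theta^{2} - 3 \theta + 1 \right)}}{2}, which equals f(\theta).

An antiderivative is F(\theta) = \frac{3 \cos{\left(\theta^{2} - 3 \theta + 1 \right)}}{2}.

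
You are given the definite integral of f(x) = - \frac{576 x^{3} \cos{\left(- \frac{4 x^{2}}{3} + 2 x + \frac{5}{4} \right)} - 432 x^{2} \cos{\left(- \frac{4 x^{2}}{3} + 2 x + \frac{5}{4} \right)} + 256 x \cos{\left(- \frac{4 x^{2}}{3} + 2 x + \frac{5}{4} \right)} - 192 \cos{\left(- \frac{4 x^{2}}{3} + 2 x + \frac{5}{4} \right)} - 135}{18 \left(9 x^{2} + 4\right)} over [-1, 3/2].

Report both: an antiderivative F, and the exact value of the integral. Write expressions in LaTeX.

Antiderivative: F(x) = \frac{16 \sin{\left(- \frac{4 x^{2}}{3} + 2 x + \frac{5}{4} \right)} + 15 \operatorname{atan}{\left(\frac{3 x}{2} \right)}}{12}; value = \frac{4 \sin{\left(\frac{25}{12} \right)}}{3} + \frac{5 \operatorname{atan}{\left(\frac{3}{2} \right)}}{4} + \frac{4 \sin{\left(\frac{5}{4} \right)}}{3} + \frac{5 \operatorname{atan}{\left(\frac{9}{4} \right)}}{4}

A first test for any F(x): its x-derivative must equal f(x) identically.
F(x) = \frac{16 \sin{\left(- \frac{4 x^{2}}{3} + 2 x + \frac{5}{4} \right)} + 15 \operatorname{atan}{\left(\frac{3 x}{2} \right)}}{12} is an antiderivative of f.
Check: d/dx[\frac{16 \sin{\left(- \frac{4 x^{2}}{3} + 2 x + \frac{5}{4} \right)} + 15 \operatorname{atan}{\left(\frac{3 x}{2} \right)}}{12}] = \frac{- 576 x^{3} \cos{\left(- \frac{4 x^{2}}{3} + 2 x + \frac{5}{4} \right)} + 432 x^{2} \cos{\left(- \frac{4 x^{2}}{3} + 2 x + \frac{5}{4} \right)} - 256 x \cos{\left(- \frac{4 x^{2}}{3} + 2 x + \frac{5}{4} \right)} + 192 \cos{\left(- \frac{4 x^{2}}{3} + 2 x + \frac{5}{4} \right)} + 135}{162 x^{2} + 72}, which equals f(x).
F(3/2) = \frac{4 \sin{\left(\frac{5}{4} \right)}}{3} + \frac{5 \operatorname{atan}{\left(\frac{9}{4} \right)}}{4}; F(-1) = - \frac{5 \operatorname{atan}{\left(\frac{3}{2} \right)}}{4} - \frac{4 \sin{\left(\frac{25}{12} \right)}}{3}.
Integral = F(3/2) - F(-1) = \frac{4 \sin{\left(\frac{25}{12} \right)}}{3} + \frac{5 \operatorname{atan}{\left(\frac{3}{2} \right)}}{4} + \frac{4 \sin{\left(\frac{5}{4} \right)}}{3} + \frac{5 \operatorname{atan}{\left(\frac{9}{4} \right)}}{4}.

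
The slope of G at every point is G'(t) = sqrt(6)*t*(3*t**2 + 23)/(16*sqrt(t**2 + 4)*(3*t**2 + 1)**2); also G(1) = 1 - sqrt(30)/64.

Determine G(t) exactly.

Recognize the product-rule pattern: G'(t) = u'v + uv' with u = -1/(8*(3*t**2 + 1)), v = sqrt(3*t**2/2 + 6), so integration by parts undoes it.
A general antiderivative is -sqrt(3*t**2/2 + 6)/(8*(3*t**2 + 1)) + C.
The condition gives C = 1 - sqrt(30)/64 - (-sqrt(30)/64) = 1.
So G(t) = -sqrt(3*t**2/2 + 6)/(24*t**2 + 8) + 1.
Check: d/dt[-sqrt(3*t**2/2 + 6)/(24*t**2 + 8) + 1] = (3*sqrt(3)*t**3 + 23*sqrt(3)*t)/(72*sqrt(2)*t**4*sqrt(t**2 + 4) + 48*sqrt(2)*t**2*sqrt(t**2 + 4) + 8*sqrt(2)*sqrt(t**2 + 4)), which equals G'(t).

G(t) = -sqrt(3*t**2/2 + 6)/(24*t**2 + 8) + 1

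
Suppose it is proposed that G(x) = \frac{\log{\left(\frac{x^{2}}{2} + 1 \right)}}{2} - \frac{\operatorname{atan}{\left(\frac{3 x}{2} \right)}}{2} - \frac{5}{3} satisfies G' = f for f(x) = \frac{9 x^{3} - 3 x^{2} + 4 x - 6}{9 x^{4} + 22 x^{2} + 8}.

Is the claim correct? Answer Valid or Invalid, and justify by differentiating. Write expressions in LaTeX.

d/dx[G] = \frac{9 x^{3} - 3 x^{2} + 4 x - 6}{9 x^{4} + 22 x^{2} + 8}
This equals f(x) exactly, so the claim holds.

Valid - differentiating G returns exactly f.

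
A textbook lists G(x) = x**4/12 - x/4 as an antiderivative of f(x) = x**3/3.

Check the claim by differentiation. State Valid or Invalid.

d/dx[G] = x**3/3 - 1/4
d/dx[G] - f(x) = -1/4 != 0.

Invalid: d/dx[G] - f = -1/4, which is not 0.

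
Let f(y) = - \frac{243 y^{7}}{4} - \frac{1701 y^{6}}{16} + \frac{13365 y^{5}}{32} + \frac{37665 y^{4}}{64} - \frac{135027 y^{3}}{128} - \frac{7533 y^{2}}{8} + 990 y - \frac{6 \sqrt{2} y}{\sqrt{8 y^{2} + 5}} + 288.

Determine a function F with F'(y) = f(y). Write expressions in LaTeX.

Integrate term by term and add the pieces.
Check: d/dy[- \frac{3 \left(1296 y^{8} + 2592 y^{7} - 11880 y^{6} - 20088 y^{5} + 45009 y^{4} + 53568 y^{3} - 84480 y^{2} - 49152 y + 128 \sqrt{2} \sqrt{8 y^{2} + 5} + 65536\right)}{512}] = \frac{- 7776 y^{7} \sqrt{8 y^{2} + 5} - 13608 y^{6} \sqrt{8 y^{2} + 5} + 53460 y^{5} \sqrt{8 y^{2} + 5} + 75330 y^{4} \sqrt{8 y^{2} + 5} - 135027 y^{3} \sqrt{8 y^{2} + 5} - 120528 y^{2} \sqrt{8 y^{2} + 5} + 126720 y \sqrt{8 y^{2} + 5} - 768 \sqrt{2} y + 36864 \sqrt{8 y^{2} + 5}}{128 \sqrt{8 y^{2} + 5}}, which equals f(y).

An antiderivative is F(y) = - \frac{3 \left(1296 y^{8} + 2592 y^{7} - 11880 y^{6} - 20088 y^{5} + 45009 y^{4} + 53568 y^{3} - 84480 y^{2} - 49152 y + 128 \sqrt{2} \sqrt{8 y^{2} + 5} + 65536\right)}{512}.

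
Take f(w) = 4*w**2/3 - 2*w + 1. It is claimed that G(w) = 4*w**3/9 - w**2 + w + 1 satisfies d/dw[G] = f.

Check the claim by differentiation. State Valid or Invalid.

Valid. The derivative of G reproduces f.

d/dw[G] = 4*w**2/3 - 2*w + 1
This equals f(w) exactly, so the claim holds.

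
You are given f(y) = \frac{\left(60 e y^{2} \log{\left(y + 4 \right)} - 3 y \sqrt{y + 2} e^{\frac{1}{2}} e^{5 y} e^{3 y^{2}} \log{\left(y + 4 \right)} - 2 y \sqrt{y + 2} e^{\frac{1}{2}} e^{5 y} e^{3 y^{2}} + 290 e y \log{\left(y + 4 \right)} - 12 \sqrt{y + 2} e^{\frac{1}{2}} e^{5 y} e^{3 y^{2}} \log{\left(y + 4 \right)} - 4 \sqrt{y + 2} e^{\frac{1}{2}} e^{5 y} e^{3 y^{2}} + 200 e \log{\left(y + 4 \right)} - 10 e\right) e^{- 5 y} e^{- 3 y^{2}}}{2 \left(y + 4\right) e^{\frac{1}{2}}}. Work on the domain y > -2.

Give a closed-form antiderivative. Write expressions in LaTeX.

An antiderivative is F(y) = \left(- \left(y + 2\right)^{\frac{3}{2}} - 5 e^{- 3 y^{2} - 5 y + \frac{1}{2}}\right) \log{\left(y + 4 \right)}.

f has the shape u'v + uv' for u = - \left(y + 2\right)^{\frac{3}{2}} - 5 e^{- 3 y^{2} - 5 y + \frac{1}{2}} and v = \log{\left(y + 4 \right)} — it is the derivative of the product u*v.
Check: d/dy[\left(- \left(y + 2\right)^{\frac{3}{2}} - 5 e^{- 3 y^{2} - 5 y + \frac{1}{2}}\right) \log{\left(y + 4 \right)}] = \frac{\frac{60 y^{2} \log{\left(y + 4 \right)}}{e^{\frac{1}{2}}} - \frac{3 y \sqrt{y + 2} e^{5 y} e^{3 y^{2}} \log{\left(y + 4 \right)}}{e} - \frac{2 y \sqrt{y + 2} e^{5 y} e^{3 y^{2}}}{e} + \frac{290 y \log{\left(y + 4 \right)}}{e^{\frac{1}{2}}} - \frac{12 \sqrt{y + 2} e^{5 y} e^{3 y^{2}} \log{\left(y + 4 \right)}}{e} - \frac{4 \sqrt{y + 2} e^{5 y} e^{3 y^{2}}}{e} + \frac{200 \log{\left(y + 4 \right)}}{e^{\frac{1}{2}}} - \frac{10}{e^{\frac{1}{2}}}}{\frac{2 y e^{5 y} e^{3 y^{2}}}{e} + \frac{8 e^{5 y} e^{3 y^{2}}}{e}}, which equals f(y).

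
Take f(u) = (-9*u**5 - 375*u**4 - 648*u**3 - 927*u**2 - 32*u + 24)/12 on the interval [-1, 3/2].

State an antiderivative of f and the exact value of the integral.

Antiderivative: F(u) = -(3*u**6 + 150*u**5 + 324*u**4 + 618*u**3 + 32*u**2 - 48*u + 36)/24; value = -336655/1536

Differentiate the proposed F(u) back; it has to land on f(u) exactly.
F(u) = -(3*u**6 + 150*u**5 + 324*u**4 + 618*u**3 + 32*u**2 - 48*u + 36)/24 is an antiderivative of f.
Check: d/du[-(3*u**6 + 150*u**5 + 324*u**4 + 618*u**3 + 32*u**2 - 48*u + 36)/24] = -3*u**5/4 - 125*u**4/4 - 54*u**3 - 309*u**2/4 - 8*u/3 + 2, which equals f(u).
F(3/2) = -105285/512; F(-1) = 325/24.
Integral = F(3/2) - F(-1) = -336655/1536.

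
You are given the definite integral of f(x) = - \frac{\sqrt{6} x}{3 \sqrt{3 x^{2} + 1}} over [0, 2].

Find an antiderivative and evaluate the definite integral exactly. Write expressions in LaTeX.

Antiderivative: F(x) = - \frac{\sqrt{6} \sqrt{3 x^{2} + 1}}{9}; value = - \frac{\sqrt{78}}{9} + \frac{\sqrt{6}}{9}

The substitution u = 2 x^{2} + \frac{2}{3} works: f is exactly (dF/du)*(du/dx) for that inner function.
F(x) = - \frac{\sqrt{6} \sqrt{3 x^{2} + 1}}{9} is an antiderivative of f.
Check: d/dx[- \frac{\sqrt{6} \sqrt{3 x^{2} + 1}}{9}] = - \frac{\sqrt{6} x}{3 \sqrt{3 x^{2} + 1}} = f(x).
F(2) = - \frac{\sqrt{78}}{9}; F(0) = - \frac{\sqrt{6}}{9}.
Integral = F(2) - F(0) = - \frac{\sqrt{78}}{9} + \frac{\sqrt{6}}{9}.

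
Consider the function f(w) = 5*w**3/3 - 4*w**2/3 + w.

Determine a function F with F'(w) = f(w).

Integrate term by term and add the pieces.
Check: d/dw[5*w**4/12 - 4*w**3/9 + w**2/2] = 5*w**3/3 - 4*w**2/3 + w = f(w).

An antiderivative is F(w) = 5*w**4/12 - 4*w**3/9 + w**2/2.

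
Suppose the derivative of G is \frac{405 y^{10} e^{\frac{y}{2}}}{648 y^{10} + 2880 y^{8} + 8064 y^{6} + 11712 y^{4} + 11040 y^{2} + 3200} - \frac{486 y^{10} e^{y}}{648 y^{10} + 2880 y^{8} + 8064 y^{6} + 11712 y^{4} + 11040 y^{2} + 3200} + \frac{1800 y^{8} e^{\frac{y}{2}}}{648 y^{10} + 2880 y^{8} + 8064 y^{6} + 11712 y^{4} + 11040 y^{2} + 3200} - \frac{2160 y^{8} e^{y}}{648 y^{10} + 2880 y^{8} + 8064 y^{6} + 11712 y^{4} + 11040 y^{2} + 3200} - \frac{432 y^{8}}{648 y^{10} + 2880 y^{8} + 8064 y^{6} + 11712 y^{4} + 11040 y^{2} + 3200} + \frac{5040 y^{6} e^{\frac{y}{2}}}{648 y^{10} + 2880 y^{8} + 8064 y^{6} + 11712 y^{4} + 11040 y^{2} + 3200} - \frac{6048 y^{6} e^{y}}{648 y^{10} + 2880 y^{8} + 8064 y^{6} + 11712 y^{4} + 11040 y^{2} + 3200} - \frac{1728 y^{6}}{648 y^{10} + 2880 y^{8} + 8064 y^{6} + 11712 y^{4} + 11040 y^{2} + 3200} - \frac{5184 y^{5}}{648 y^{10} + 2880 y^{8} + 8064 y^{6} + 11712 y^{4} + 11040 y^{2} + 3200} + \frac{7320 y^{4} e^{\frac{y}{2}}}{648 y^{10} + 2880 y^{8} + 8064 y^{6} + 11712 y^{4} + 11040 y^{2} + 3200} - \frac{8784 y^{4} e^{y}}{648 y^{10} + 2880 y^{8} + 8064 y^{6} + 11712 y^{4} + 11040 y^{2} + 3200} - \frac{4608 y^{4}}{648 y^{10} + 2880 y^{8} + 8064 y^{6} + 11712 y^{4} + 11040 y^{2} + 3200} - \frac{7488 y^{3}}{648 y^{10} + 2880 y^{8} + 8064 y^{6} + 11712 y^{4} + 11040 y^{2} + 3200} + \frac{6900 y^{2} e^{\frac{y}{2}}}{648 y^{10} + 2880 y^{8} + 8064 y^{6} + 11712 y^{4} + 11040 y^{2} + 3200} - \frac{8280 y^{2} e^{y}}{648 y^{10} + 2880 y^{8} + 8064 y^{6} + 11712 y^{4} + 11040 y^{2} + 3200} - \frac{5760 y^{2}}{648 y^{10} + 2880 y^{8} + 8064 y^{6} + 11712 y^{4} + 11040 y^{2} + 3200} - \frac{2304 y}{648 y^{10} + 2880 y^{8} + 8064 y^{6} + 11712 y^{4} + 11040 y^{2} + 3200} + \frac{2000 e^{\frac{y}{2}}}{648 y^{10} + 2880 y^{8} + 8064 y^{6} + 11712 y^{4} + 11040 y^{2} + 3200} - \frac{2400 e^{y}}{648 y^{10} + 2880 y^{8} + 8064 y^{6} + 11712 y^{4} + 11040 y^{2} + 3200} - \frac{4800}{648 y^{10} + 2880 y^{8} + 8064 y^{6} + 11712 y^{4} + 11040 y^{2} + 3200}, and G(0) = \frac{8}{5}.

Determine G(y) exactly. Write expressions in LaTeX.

The integrand splits into summands that can be handled one at a time.
A general antiderivative is \frac{5 e^{\frac{y}{2}}}{4} - \frac{3 e^{y}}{4} - \operatorname{atan}{\left(\frac{3 y}{2} \right)} + \frac{1}{\frac{y^{4}}{2} + y^{2} + \frac{5}{3}} + C.
The condition gives C = \frac{8}{5} - (\frac{11}{10}) = \frac{1}{2}.
So G(y) = \frac{6 y^{4} + 12 y^{2} + 5 \left(3 y^{4} + 6 y^{2} + 10\right) e^{\frac{y}{2}} - 3 \left(3 y^{4} + 6 y^{2} + 10\right) e^{y} - 4 \left(3 y^{4} + 6 y^{2} + 10\right) \operatorname{atan}{\left(\frac{3 y}{2} \right)} + 44}{4 \left(3 y^{4} + 6 y^{2} + 10\right)}.
Check: d/dy[\frac{6 y^{4} + 12 y^{2} + 5 \left(3 y^{4} + 6 y^{2} + 10\right) e^{\frac{y}{2}} - 3 \left(3 y^{4} + 6 y^{2} + 10\right) e^{y} - 4 \left(3 y^{4} + 6 y^{2} + 10\right) \operatorname{atan}{\left(\frac{3 y}{2} \right)} + 44}{4 \left(3 y^{4} + 6 y^{2} + 10\right)}] = \frac{405 y^{10} e^{\frac{y}{2}} - 486 y^{10} e^{y} + 1800 y^{8} e^{\frac{y}{2}} - 2160 y^{8} e^{y} - 432 y^{8} + 5040 y^{6} e^{\frac{y}{2}} - 6048 y^{6} e^{y} - 1728 y^{6} - 5184 y^{5} + 7320 y^{4} e^{\frac{y}{2}} - 8784 y^{4} e^{y} - 4608 y^{4} - 7488 y^{3} + 6900 y^{2} e^{\frac{y}{2}} - 8280 y^{2} e^{y} - 5760 y^{2} - 2304 y + 2000 e^{\frac{y}{2}} - 2400 e^{y} - 4800}{648 y^{10} + 2880 y^{8} + 8064 y^{6} + 11712 y^{4} + 11040 y^{2} + 3200}, which equals G'(y).

G(y) = \frac{6 y^{4} + 12 y^{2} + 5 \left(3 y^{4} + 6 y^{2} + 10\right) e^{\frac{y}{2}} - 3 \left(3 y^{4} + 6 y^{2} + 10\right) e^{y} - 4 \left(3 y^{4} + 6 y^{2} + 10\right) \operatorname{atan}{\left(\frac{3 y}{2} \right)} + 44}{4 \left(3 y^{4} + 6 y^{2} + 10\right)}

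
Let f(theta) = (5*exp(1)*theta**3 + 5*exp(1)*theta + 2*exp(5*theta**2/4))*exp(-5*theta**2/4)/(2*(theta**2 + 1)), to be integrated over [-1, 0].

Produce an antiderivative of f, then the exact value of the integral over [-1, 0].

Antiderivative: F(theta) = -exp(1 - 5*theta**2/4) + atan(theta); value = -exp(1) + exp(-1/4) + pi/4

An antiderivative F(theta) passes only if d/dtheta[F] lands on f(theta) exactly.
F(theta) = -exp(1 - 5*theta**2/4) + atan(theta) is an antiderivative of f.
Check: d/dtheta[-exp(1 - 5*theta**2/4) + atan(theta)] = (5*theta**3 + 5*theta + 2*exp(-1)*exp(5*theta**2/4))/(2*theta**2*exp(-1)*exp(5*theta**2/4) + 2*exp(-1)*exp(5*theta**2/4)), which equals f(theta).
F(0) = -exp(1); F(-1) = -pi/4 - exp(-1/4).
Integral = F(0) - F(-1) = -exp(1) + exp(-1/4) + pi/4.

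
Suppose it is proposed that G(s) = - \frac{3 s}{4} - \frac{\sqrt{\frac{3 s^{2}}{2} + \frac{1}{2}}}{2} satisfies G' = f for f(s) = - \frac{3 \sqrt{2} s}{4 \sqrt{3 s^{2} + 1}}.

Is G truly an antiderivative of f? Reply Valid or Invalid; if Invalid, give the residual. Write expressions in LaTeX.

d/ds[G] = \frac{- 3 \sqrt{2} s - 3 \sqrt{3 s^{2} + 1}}{4 \sqrt{3 s^{2} + 1}}
d/ds[G] - f(s) = - \frac{3}{4} != 0.

Invalid: d/ds[G] - f = - \frac{3}{4}, which is not 0.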